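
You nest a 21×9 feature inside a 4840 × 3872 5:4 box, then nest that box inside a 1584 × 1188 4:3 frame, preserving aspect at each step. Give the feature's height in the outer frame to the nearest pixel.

First fit — 21×9 into 4840×3872 spans the width: 4840.00 × 2074.29.
The 5:4 canvas is height-limited in 1584×1188, giving 1485.00 × 1188.00; scale factor 0.3068.
So the feature's height is 2074.29 × 0.3068 ≈ 636.43.

636 px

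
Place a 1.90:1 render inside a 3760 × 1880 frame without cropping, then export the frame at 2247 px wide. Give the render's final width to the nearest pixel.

In the 3760×1880 frame the render fills the height: width = 1880 × 1.900 ≈ 3572.00 px.
The frame scales by 2247/3760 = 0.5976; 3572.00 × 0.5976 ≈ 2134.65 px.

2135 px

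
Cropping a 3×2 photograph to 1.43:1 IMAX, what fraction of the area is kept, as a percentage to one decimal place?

95.3%

Going from 3×2 to 1.43:1 IMAX means cutting width while keeping height.
Area ratio = (1.430)/(1.500) = 95.33% retained.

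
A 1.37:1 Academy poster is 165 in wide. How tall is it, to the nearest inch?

Height = 165 / 1.370 = 120.44.

120 in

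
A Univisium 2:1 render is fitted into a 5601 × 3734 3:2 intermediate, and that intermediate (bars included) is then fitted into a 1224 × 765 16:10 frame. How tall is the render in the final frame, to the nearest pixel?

Univisium 2:1 in 5601×3734: fills the width, so the render is 5601.00 × 2800.50.
Second fit — the 3:2 canvas into 1224×765 spans the height: 1147.50 × 765.00 (×0.2049 from 5601×3734).
Applying the same ×0.2049: 2800.50 → 573.75.

574 px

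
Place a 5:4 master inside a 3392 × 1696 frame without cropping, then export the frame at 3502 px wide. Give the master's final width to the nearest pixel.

Fitted into 3392×1696, the master spans the height; its width is 1696 × 5/4 ≈ 2120.00 px.
The frame scales by 3502/3392 = 1.0324; 2120.00 × 1.0324 ≈ 2188.75 px.

2189 px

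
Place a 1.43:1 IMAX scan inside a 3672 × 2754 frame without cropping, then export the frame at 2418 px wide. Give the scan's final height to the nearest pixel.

1691 px

In the 3672×2754 frame the scan fills the width: height = 3672 / 1.430 ≈ 2567.83 px.
The frame scales by 2418/3672 = 0.6585; 2567.83 × 0.6585 ≈ 1690.91 px.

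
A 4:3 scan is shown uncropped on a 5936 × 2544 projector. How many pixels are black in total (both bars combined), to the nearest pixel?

6471936 pixels

4:3 (1.333) < 21×9 (2.333), so the scan fills the height.
The scan is 2544 × 4/3 ≈ 3392.0000 px wide.
Leftover width: 5936 − 3392.0000 = 2544.0000 px.
Bar area = 2544.0000 × 2544 ≈ 6471936 px.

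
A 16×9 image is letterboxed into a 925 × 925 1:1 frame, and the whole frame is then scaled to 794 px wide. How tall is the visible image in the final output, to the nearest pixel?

447 px

Fitted into 925×925, the image spans the width; its height is 925 × 9/16 ≈ 520.31 px.
The frame scales by 794/925 = 0.8584; 520.31 × 0.8584 ≈ 446.62 px.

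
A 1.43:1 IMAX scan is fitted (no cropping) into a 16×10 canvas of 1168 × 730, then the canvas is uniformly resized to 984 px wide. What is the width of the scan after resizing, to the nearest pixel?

In the 1168×730 frame the scan fills the height: width = 730 × 1.430 ≈ 1043.90 px.
Resizing to 984 px wide multiplies everything by 0.8425: 1043.90 → 879.45 px.

879 px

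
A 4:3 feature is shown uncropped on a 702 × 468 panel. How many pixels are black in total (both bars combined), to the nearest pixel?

36504 pixels

4:3 is narrower than 3×2, so it spans the full height.
The feature is 468 × 4/3 ≈ 624.0000 px wide.
702 − 624.0000 = 78.0000 px of bars.
Across the 468-px span: 78.0000 × 468 ≈ 36504 px.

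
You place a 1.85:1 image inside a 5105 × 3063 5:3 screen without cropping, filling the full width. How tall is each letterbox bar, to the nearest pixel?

Content height = 5105 / 1.850 ≈ 2759.46 px.
3063 − 2759.46 = 303.54 px of bars (151.77 each).

152 px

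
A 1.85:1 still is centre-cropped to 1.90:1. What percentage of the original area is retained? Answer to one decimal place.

1.90:1 is wider than 1.85:1, so the crop keeps the full width and trims the height.
Area ratio = (1.850)/(1.900) = 97.37% retained.

97.4%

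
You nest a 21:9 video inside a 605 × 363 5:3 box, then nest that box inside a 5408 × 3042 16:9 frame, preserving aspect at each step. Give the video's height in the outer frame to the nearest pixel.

2173 px

21:9 in 605×363: fills the width, so the video is 605.00 × 259.29.
Second fit — the 5:3 canvas into 5408×3042 spans the height: 5070.00 × 3042.00 (×8.3802 from 605×363).
Applying the same ×8.3802: 259.29 → 2172.86.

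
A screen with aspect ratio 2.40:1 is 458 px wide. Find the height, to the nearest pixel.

191 px

At 2.40:1, 458 / 2.400 ≈ 190.83.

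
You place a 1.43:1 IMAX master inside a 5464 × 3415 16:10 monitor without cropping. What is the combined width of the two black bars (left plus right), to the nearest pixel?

581 px

Since 1.430 < 1.600, the master is height-limited.
The master is 3415 × 1.430 ≈ 4883.45 px wide.
Leftover width: 5464 − 4883.45 = 580.55 px.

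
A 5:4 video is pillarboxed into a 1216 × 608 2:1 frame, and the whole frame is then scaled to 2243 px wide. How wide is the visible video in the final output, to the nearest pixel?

1402 px

At 1216×608 the video is height-limited, so width = 608 × 5/4 ≈ 760.00 px.
Resizing to 2243 px wide multiplies everything by 1.8446: 760.00 → 1401.88 px.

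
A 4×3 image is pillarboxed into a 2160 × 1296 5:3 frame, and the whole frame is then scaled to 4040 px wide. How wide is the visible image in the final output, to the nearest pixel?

In the 2160×1296 frame the image fills the height: width = 1296 × 4/3 ≈ 1728.00 px.
The frame scales by 4040/2160 = 1.8704; 1728.00 × 1.8704 ≈ 3232.00 px.

3232 px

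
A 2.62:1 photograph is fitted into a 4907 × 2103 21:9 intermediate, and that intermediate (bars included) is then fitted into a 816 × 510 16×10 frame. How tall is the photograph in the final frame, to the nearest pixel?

2.62:1 in 4907×2103: fills the width, so the photograph is 4907.00 × 1872.90.
21:9 in 816×510: fills the width, so the intermediate becomes 816.00 × 349.71 — a scale of ×0.1663.
The photograph scales with it: height 1872.90 × 0.1663 ≈ 311.45.

311 px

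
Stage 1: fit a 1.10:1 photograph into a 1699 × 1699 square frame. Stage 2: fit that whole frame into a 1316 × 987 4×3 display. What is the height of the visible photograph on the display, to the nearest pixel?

897 px

First fit — 1.10:1 into 1699×1699 spans the width: 1699.00 × 1544.55.
Second fit — the square canvas into 1316×987 spans the height: 987.00 × 987.00 (×0.5809 from 1699×1699).
The photograph scales with it: height 1544.55 × 0.5809 ≈ 897.27.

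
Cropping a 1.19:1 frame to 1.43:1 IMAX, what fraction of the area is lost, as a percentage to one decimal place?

16.8%

The width stays; only height is cut (since 1.43:1 IMAX is wider than 1.19:1).
Area ratio = (1.190)/(1.430) = 83.22%; the remaining 16.78% is cropped out.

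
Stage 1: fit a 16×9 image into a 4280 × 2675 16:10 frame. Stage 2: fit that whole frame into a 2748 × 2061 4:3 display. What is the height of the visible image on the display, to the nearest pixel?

1546 px

First fit — 16×9 into 4280×2675 spans the width: 4280.00 × 2407.50.
16:10 in 2748×2061: fills the width, so the intermediate becomes 2748.00 × 1717.50 — a scale of ×0.6421.
Applying the same ×0.6421: 2407.50 → 1545.75.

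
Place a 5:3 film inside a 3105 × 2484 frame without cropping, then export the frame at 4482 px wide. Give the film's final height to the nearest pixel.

In the 3105×2484 frame the film fills the width: height = 3105 × 3/5 ≈ 1863.00 px.
The frame scales by 4482/3105 = 1.4435; 1863.00 × 1.4435 ≈ 2689.20 px.

2689 px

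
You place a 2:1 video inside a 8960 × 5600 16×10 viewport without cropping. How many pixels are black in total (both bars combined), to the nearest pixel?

2:1 is wider than 16×10, so it spans the full width.
That makes the image 4480.0000 px tall (8960 × 1/2).
Leftover height: 5600 − 4480.0000 = 1120.0000 px.
Across the 8960-px span: 1120.0000 × 8960 ≈ 10035200 px.

10035200 pixels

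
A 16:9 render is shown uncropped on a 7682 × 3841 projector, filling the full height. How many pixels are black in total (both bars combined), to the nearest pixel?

3278507 pixels

Content width = 3841 × 16/9 ≈ 6828.4444 px.
Black = 7682 − 6828.4444 = 853.5556 px.
That's 853.5556 × 3841 ≈ 3278507 black pixels.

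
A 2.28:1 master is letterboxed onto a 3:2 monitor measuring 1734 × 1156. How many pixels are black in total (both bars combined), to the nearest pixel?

685751 pixels

2.28:1 is wider than 3:2, so it spans the full width.
The master is 1734 / 2.280 ≈ 760.5263 px tall.
Black = 1156 − 760.5263 = 395.4737 px.
Across the 1734-px span: 395.4737 × 1734 ≈ 685751 px.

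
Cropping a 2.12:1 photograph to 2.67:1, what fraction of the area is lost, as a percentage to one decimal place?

Going from 2.12:1 to 2.67:1 means cutting height while keeping width.
Area ratio = (2.120)/(2.670) = 79.40%; the remaining 20.60% is cropped out.

20.6%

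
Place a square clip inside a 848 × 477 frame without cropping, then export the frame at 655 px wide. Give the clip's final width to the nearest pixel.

368 px

At 848×477 the clip is height-limited, so width = 477 × 1/1 ≈ 477.00 px.
Scaling 848 → 655 is ×0.7724, so the width becomes 477.00 × 0.7724 ≈ 368.44 px.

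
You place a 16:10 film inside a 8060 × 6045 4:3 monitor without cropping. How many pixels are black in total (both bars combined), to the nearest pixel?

8120450 pixels

Since 1.600 > 1.333, the film is width-limited.
Content height = 8060 × 10/16 ≈ 5037.5000 px.
Black = 6045 − 5037.5000 = 1007.5000 px.
Bar area = 1007.5000 × 8060 ≈ 8120450 px.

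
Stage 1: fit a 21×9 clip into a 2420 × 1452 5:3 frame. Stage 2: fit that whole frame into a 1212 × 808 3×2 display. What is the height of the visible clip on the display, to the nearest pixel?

519 px

Inside the 2420×1452 canvas the clip is width-limited at 2420.00 × 1037.14.
Second fit — the 5:3 canvas into 1212×808 spans the width: 1212.00 × 727.20 (×0.5008 from 2420×1452).
Applying the same ×0.5008: 1037.14 → 519.43.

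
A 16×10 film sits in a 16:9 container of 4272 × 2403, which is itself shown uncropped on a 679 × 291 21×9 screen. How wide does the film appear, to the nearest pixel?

First fit — 16×10 into 4272×2403 spans the height: 3844.80 × 2403.00.
Second fit — the 16:9 canvas into 679×291 spans the height: 517.33 × 291.00 (×0.1211 from 4272×2403).
Applying the same ×0.1211: 3844.80 → 465.60.

466 px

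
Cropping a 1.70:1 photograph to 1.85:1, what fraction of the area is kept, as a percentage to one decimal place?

Going from 1.70:1 to 1.85:1 means cutting height while keeping width.
Fraction kept = (1.700)/(1.850) ≈ 91.89%.

91.9%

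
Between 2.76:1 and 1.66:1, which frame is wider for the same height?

2.76 and 1.66; 2.76 > 1.66.

2.76:1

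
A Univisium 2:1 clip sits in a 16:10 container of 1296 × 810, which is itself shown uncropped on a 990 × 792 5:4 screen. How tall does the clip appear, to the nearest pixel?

Inside the 1296×810 canvas the clip is width-limited at 1296.00 × 648.00.
Second fit — the 16:10 canvas into 990×792 spans the width: 990.00 × 618.75 (×0.7639 from 1296×810).
The clip scales with it: height 648.00 × 0.7639 ≈ 495.00.

495 px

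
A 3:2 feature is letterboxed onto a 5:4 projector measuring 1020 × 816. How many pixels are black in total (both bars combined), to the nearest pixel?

138720 pixels

Since 1.500 > 1.250, the feature is width-limited.
Content height = 1020 × 2/3 ≈ 680.0000 px.
Leftover height: 816 − 680.0000 = 136.0000 px.
That's 136.0000 × 1020 ≈ 138720 black pixels.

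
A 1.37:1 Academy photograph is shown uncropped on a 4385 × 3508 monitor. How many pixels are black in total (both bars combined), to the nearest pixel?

1347379 pixels

1.37:1 Academy (1.370) > 5:4 (1.250), so the photograph fills the width.
Content height = 4385 / 1.370 ≈ 3200.7299 px.
Black = 3508 − 3200.7299 = 307.2701 px.
Across the 4385-px span: 307.2701 × 4385 ≈ 1347379 px.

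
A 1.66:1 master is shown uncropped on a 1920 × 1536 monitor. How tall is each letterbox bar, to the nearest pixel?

190 px

Since 1.660 > 1.250, the master is width-limited.
That makes the image 1156.63 px tall (1920 / 1.660).
Black = 1536 − 1156.63 = 379.37 px, or 189.69 per bar.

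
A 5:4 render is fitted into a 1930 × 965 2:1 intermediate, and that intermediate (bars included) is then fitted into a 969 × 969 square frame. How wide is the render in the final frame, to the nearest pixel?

606 px

5:4 in 1930×965: fills the height, so the render is 1206.25 × 965.00.
Second fit — the 2:1 canvas into 969×969 spans the width: 969.00 × 484.50 (×0.5021 from 1930×965).
Applying the same ×0.5021: 1206.25 → 605.62.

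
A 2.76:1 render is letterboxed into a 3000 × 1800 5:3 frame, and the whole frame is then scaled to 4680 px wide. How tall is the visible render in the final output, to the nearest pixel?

1696 px

Fitted into 3000×1800, the render spans the width; its height is 3000 / 2.760 ≈ 1086.96 px.
Resizing to 4680 px wide multiplies everything by 1.5600: 1086.96 → 1695.65 px.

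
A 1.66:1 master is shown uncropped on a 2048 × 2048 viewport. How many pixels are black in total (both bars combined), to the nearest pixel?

1667615 pixels

1.66:1 is wider than 1:1, so it spans the full width.
That makes the image 1233.7349 px tall (2048 / 1.660).
Black = 2048 − 1233.7349 = 814.2651 px.
That's 814.2651 × 2048 ≈ 1667615 black pixels.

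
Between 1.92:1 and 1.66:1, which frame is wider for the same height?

1.92:1

1.92 and 1.66; 1.92 > 1.66.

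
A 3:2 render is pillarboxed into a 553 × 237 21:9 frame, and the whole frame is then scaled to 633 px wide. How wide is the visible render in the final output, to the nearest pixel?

407 px

In the 553×237 frame the render fills the height: width = 237 × 3/2 ≈ 355.50 px.
The frame scales by 633/553 = 1.1447; 355.50 × 1.1447 ≈ 406.93 px.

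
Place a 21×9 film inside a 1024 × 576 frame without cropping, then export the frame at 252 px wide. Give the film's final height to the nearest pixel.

108 px

At 1024×576 the film is width-limited, so height = 1024 × 9/21 ≈ 438.86 px.
The frame scales by 252/1024 = 0.2461; 438.86 × 0.2461 ≈ 108.00 px.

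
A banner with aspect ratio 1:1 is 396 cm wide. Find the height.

At 1:1, 396·1/1 ≈ 396.

396 cm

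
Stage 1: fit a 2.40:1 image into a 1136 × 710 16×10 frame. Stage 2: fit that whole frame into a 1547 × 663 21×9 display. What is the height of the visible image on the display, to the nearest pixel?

442 px

First fit — 2.40:1 into 1136×710 spans the width: 1136.00 × 473.33.
16×10 in 1547×663: fills the height, so the intermediate becomes 1060.80 × 663.00 — a scale of ×0.9338.
The image scales with it: height 473.33 × 0.9338 ≈ 442.00.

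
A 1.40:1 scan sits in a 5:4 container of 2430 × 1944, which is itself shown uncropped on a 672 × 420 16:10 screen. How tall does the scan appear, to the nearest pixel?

375 px

First fit — 1.40:1 into 2430×1944 spans the width: 2430.00 × 1735.71.
The 5:4 canvas is height-limited in 672×420, giving 525.00 × 420.00; scale factor 0.2160.
The scan scales with it: height 1735.71 × 0.2160 ≈ 375.00.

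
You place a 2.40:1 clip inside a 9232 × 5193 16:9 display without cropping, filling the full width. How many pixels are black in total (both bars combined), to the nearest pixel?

12429349 pixels

The clip is 9232 / 2.400 ≈ 3846.6667 px tall.
5193 − 3846.6667 = 1346.3333 px of bars.
That's 1346.3333 × 9232 ≈ 12429349 black pixels.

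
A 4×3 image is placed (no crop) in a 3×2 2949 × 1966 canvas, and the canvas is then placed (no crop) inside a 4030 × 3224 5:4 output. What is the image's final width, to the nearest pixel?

3582 px

4×3 in 2949×1966: fills the height, so the image is 2621.33 × 1966.00.
Second fit — the 3×2 canvas into 4030×3224 spans the width: 4030.00 × 2686.67 (×1.3666 from 2949×1966).
Applying the same ×1.3666: 2621.33 → 3582.22.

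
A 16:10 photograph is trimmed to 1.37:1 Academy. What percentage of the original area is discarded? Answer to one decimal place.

14.4%

1.37:1 Academy is narrower than 16:10, so the crop keeps the full height and trims the width.
Fraction kept = (1.370)/(1.600) ≈ 85.62%, so 14.38% is lost.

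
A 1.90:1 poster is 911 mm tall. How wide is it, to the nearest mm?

1731 mm

At 1.90:1, 911 × 1.900 ≈ 1730.90.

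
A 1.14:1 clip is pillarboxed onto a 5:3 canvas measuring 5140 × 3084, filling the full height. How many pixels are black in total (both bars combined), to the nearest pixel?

Content width = 3084 × 1.140 ≈ 3515.7600 px.
5140 − 3515.7600 = 1624.2400 px of bars.
Across the 3084-px span: 1624.2400 × 3084 ≈ 5009156 px.

5009156 pixels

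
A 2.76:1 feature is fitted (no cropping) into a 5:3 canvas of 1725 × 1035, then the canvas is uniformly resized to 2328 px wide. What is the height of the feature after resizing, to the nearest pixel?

In the 1725×1035 frame the feature fills the width: height = 1725 / 2.760 ≈ 625.00 px.
Resizing to 2328 px wide multiplies everything by 1.3496: 625.00 → 843.48 px.

843 px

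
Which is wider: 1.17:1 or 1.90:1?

1.90:1

1.17 and 1.9; 1.9 > 1.17.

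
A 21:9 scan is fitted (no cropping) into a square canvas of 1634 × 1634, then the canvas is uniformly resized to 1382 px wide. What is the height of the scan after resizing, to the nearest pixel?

Fitted into 1634×1634, the scan spans the width; its height is 1634 × 9/21 ≈ 700.29 px.
The frame scales by 1382/1634 = 0.8458; 700.29 × 0.8458 ≈ 592.29 px.

592 px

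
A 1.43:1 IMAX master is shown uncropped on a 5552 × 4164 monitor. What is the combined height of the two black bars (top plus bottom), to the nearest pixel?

281 px

Since 1.430 > 1.333, the master is width-limited.
That makes the image 3882.52 px tall (5552 / 1.430).
Leftover height: 4164 − 3882.52 = 281.48 px.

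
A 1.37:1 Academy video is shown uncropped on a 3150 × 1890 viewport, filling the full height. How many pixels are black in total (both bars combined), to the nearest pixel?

That makes the image 2589.3000 px wide (1890 × 1.370).
Black = 3150 − 2589.3000 = 560.7000 px.
That's 560.7000 × 1890 ≈ 1059723 black pixels.

1059723 pixels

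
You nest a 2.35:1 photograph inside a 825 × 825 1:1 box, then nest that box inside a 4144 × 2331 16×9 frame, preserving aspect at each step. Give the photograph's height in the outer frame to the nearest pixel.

2.35:1 in 825×825: fills the width, so the photograph is 825.00 × 351.06.
Second fit — the 1:1 canvas into 4144×2331 spans the height: 2331.00 × 2331.00 (×2.8255 from 825×825).
So the photograph's height is 351.06 × 2.8255 ≈ 991.91.

992 px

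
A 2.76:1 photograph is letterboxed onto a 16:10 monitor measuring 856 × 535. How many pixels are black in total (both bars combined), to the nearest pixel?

192476 pixels

2.76:1 is wider than 16:10, so it spans the full width.
Content height = 856 / 2.760 ≈ 310.1449 px.
535 − 310.1449 = 224.8551 px of bars.
Bar area = 224.8551 × 856 ≈ 192476 px.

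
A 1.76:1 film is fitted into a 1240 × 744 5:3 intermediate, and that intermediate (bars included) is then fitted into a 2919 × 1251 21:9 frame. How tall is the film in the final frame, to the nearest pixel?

1185 px

Inside the 1240×744 canvas the film is width-limited at 1240.00 × 704.55.
5:3 in 2919×1251: fills the height, so the intermediate becomes 2085.00 × 1251.00 — a scale of ×1.6815.
The film scales with it: height 704.55 × 1.6815 ≈ 1184.66.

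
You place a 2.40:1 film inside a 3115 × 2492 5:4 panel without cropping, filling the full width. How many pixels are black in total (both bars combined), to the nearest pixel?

That makes the image 1297.9167 px tall (3115 / 2.400).
2492 − 1297.9167 = 1194.0833 px of bars.
Bar area = 1194.0833 × 3115 ≈ 3719570 px.

3719570 pixels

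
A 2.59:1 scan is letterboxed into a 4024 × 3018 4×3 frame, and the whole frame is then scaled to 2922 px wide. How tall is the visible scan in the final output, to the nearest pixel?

Fitted into 4024×3018, the scan spans the width; its height is 4024 / 2.590 ≈ 1553.67 px.
The frame scales by 2922/4024 = 0.7261; 1553.67 × 0.7261 ≈ 1128.19 px.

1128 px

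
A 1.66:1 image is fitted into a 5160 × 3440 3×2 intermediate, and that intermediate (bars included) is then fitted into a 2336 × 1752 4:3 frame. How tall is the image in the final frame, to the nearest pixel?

1.66:1 in 5160×3440: fills the width, so the image is 5160.00 × 3108.43.
Second fit — the 3×2 canvas into 2336×1752 spans the width: 2336.00 × 1557.33 (×0.4527 from 5160×3440).
So the image's height is 3108.43 × 0.4527 ≈ 1407.23.

1407 px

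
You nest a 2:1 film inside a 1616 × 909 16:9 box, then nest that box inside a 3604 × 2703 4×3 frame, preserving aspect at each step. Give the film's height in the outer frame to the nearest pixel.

First fit — 2:1 into 1616×909 spans the width: 1616.00 × 808.00.
Second fit — the 16:9 canvas into 3604×2703 spans the width: 3604.00 × 2027.25 (×2.2302 from 1616×909).
Applying the same ×2.2302: 808.00 → 1802.00.

1802 px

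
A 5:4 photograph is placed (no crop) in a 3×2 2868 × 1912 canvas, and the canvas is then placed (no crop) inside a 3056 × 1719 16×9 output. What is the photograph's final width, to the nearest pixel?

2149 px

First fit — 5:4 into 2868×1912 spans the height: 2390.00 × 1912.00.
Second fit — the 3×2 canvas into 3056×1719 spans the height: 2578.50 × 1719.00 (×0.8991 from 2868×1912).
So the photograph's width is 2390.00 × 0.8991 ≈ 2148.75.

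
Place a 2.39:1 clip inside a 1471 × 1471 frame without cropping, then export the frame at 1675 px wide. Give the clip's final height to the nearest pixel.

In the 1471×1471 frame the clip fills the width: height = 1471 / 2.390 ≈ 615.48 px.
Resizing to 1675 px wide multiplies everything by 1.1387: 615.48 → 700.84 px.

701 px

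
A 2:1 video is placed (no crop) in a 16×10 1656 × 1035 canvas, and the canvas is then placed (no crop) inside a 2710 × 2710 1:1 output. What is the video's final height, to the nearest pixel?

1355 px

First fit — 2:1 into 1656×1035 spans the width: 1656.00 × 828.00.
16×10 in 2710×2710: fills the width, so the intermediate becomes 2710.00 × 1693.75 — a scale of ×1.6365.
The video scales with it: height 828.00 × 1.6365 ≈ 1355.00.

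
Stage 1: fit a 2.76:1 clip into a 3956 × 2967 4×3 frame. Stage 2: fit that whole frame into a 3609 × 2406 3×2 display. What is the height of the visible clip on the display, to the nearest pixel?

1162 px

First fit — 2.76:1 into 3956×2967 spans the width: 3956.00 × 1433.33.
4×3 in 3609×2406: fills the height, so the intermediate becomes 3208.00 × 2406.00 — a scale of ×0.8109.
Applying the same ×0.8109: 1433.33 → 1162.32.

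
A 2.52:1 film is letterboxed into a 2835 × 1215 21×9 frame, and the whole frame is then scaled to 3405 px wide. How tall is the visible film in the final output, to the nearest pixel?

In the 2835×1215 frame the film fills the width: height = 2835 / 2.520 ≈ 1125.00 px.
The frame scales by 3405/2835 = 1.2011; 1125.00 × 1.2011 ≈ 1351.19 px.

1351 px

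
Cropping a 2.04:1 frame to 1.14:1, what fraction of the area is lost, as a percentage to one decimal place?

44.1%

Going from 2.04:1 to 1.14:1 means cutting width while keeping height.
Area ratio = (1.140)/(2.040) = 55.88%; the remaining 44.12% is cropped out.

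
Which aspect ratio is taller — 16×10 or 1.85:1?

16×10 = 1.6 and 1.85; 1.85 > 1.6. The smaller width-to-height ratio is the taller frame.

16×10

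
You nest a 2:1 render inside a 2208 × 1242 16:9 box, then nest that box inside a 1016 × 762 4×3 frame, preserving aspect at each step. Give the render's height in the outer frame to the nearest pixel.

508 px

Inside the 2208×1242 canvas the render is width-limited at 2208.00 × 1104.00.
Second fit — the 16:9 canvas into 1016×762 spans the width: 1016.00 × 571.50 (×0.4601 from 2208×1242).
So the render's height is 1104.00 × 0.4601 ≈ 508.00.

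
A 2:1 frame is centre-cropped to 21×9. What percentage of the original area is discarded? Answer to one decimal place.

The width stays; only height is cut (since 21×9 is wider than 2:1).
(2.000)/(2.333) ≈ 0.857 of the area survives, leaving 14.29% discarded.

14.3%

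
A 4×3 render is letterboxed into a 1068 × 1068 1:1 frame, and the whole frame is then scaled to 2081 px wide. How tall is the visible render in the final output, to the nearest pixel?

1561 px

In the 1068×1068 frame the render fills the width: height = 1068 × 3/4 ≈ 801.00 px.
Scaling 1068 → 2081 is ×1.9485, so the height becomes 801.00 × 1.9485 ≈ 1560.75 px.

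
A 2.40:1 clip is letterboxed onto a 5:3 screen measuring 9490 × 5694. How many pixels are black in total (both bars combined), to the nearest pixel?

16511018 pixels

2.40:1 is wider than 5:3, so it spans the full width.
That makes the image 3954.1667 px tall (9490 / 2.400).
Leftover height: 5694 − 3954.1667 = 1739.8333 px.
Bar area = 1739.8333 × 9490 ≈ 16511018 px.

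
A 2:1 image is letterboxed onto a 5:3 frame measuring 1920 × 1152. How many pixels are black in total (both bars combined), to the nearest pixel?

2:1 (2.000) > 5:3 (1.667), so the image fills the width.
The image is 1920 × 1/2 ≈ 960.0000 px tall.
Leftover height: 1152 − 960.0000 = 192.0000 px.
Across the 1920-px span: 192.0000 × 1920 ≈ 368640 px.

368640 pixels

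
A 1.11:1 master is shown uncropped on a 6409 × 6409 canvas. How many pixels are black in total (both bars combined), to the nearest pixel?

1.11:1 (1.110) > square (1.000), so the master fills the width.
The master is 6409 / 1.110 ≈ 5773.8739 px tall.
Black = 6409 − 5773.8739 = 635.1261 px.
Across the 6409-px span: 635.1261 × 6409 ≈ 4070523 px.

4070523 pixels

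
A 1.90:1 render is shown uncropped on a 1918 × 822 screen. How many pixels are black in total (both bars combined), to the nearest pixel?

292796 pixels

1.90:1 (1.900) < 21:9 (2.333), so the render fills the height.
That makes the image 1561.8000 px wide (822 × 1.900).
Black = 1918 − 1561.8000 = 356.2000 px.
Bar area = 356.2000 × 822 ≈ 292796 px.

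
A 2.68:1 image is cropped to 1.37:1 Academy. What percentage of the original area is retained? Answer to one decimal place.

51.1%

Going from 2.68:1 to 1.37:1 Academy means cutting width while keeping height.
(1.370)/(2.680) ≈ 0.511 of the area survives.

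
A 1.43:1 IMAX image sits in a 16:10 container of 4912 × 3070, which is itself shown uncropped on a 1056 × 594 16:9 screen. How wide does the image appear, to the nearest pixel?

First fit — 1.43:1 IMAX into 4912×3070 spans the height: 4390.10 × 3070.00.
Second fit — the 16:10 canvas into 1056×594 spans the height: 950.40 × 594.00 (×0.1935 from 4912×3070).
Applying the same ×0.1935: 4390.10 → 849.42.

849 px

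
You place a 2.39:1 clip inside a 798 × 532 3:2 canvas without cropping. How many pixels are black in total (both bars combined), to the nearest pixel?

158091 pixels

2.39:1 is wider than 3:2, so it spans the full width.
The clip is 798 / 2.390 ≈ 333.8912 px tall.
Black = 532 − 333.8912 = 198.1088 px.
Bar area = 198.1088 × 798 ≈ 158091 px.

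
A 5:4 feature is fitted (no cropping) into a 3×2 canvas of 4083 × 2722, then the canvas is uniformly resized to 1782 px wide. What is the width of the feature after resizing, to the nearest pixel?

1485 px

In the 4083×2722 frame the feature fills the height: width = 2722 × 5/4 ≈ 3402.50 px.
Scaling 4083 → 1782 is ×0.4364, so the width becomes 3402.50 × 0.4364 ≈ 1485.00 px.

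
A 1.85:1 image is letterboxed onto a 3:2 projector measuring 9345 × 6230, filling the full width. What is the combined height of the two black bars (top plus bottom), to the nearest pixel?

That makes the image 5051.35 px tall (9345 / 1.850).
Black = 6230 − 5051.35 = 1178.65 px.

1179 px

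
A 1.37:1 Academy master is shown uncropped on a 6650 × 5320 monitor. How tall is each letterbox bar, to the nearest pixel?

233 px

Since 1.370 > 1.250, the master is width-limited.
That makes the image 4854.01 px tall (6650 / 1.370).
Black = 5320 − 4854.01 = 465.99 px, or 232.99 per bar.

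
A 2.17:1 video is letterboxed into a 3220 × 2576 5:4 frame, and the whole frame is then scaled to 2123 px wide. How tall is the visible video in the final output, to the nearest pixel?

978 px

Fitted into 3220×2576, the video spans the width; its height is 3220 / 2.170 ≈ 1483.87 px.
The frame scales by 2123/3220 = 0.6593; 1483.87 × 0.6593 ≈ 978.34 px.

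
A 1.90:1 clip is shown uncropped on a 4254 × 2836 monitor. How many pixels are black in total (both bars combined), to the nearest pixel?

2539862 pixels

1.90:1 (1.900) > 3:2 (1.500), so the clip fills the width.
That makes the image 2238.9474 px tall (4254 / 1.900).
2836 − 2238.9474 = 597.0526 px of bars.
Bar area = 597.0526 × 4254 ≈ 2539862 px.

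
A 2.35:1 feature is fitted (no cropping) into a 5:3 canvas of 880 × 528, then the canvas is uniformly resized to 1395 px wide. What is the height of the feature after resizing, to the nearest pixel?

Fitted into 880×528, the feature spans the width; its height is 880 / 2.350 ≈ 374.47 px.
Scaling 880 → 1395 is ×1.5852, so the height becomes 374.47 × 1.5852 ≈ 593.62 px.

594 px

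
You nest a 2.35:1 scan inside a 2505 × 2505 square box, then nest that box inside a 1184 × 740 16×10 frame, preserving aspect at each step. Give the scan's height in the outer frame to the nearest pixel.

2.35:1 in 2505×2505: fills the width, so the scan is 2505.00 × 1065.96.
The square canvas is height-limited in 1184×740, giving 740.00 × 740.00; scale factor 0.2954.
The scan scales with it: height 1065.96 × 0.2954 ≈ 314.89.

315 px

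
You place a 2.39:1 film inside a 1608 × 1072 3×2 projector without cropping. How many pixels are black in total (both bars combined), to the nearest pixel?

641908 pixels

2.39:1 (2.390) > 3×2 (1.500), so the film fills the width.
That makes the image 672.8033 px tall (1608 / 2.390).
Black = 1072 − 672.8033 = 399.1967 px.
Across the 1608-px span: 399.1967 × 1608 ≈ 641908 px.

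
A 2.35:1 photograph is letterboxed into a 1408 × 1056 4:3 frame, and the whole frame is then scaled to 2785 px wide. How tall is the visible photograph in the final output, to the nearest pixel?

At 1408×1056 the photograph is width-limited, so height = 1408 / 2.350 ≈ 599.15 px.
Scaling 1408 → 2785 is ×1.9780, so the height becomes 599.15 × 1.9780 ≈ 1185.11 px.

1185 px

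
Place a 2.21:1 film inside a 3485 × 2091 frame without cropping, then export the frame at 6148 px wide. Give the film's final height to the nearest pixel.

Fitted into 3485×2091, the film spans the width; its height is 3485 / 2.210 ≈ 1576.92 px.
Scaling 3485 → 6148 is ×1.7641, so the height becomes 1576.92 × 1.7641 ≈ 2781.90 px.

2782 px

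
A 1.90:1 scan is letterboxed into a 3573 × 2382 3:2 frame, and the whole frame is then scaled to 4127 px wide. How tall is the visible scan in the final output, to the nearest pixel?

2172 px

At 3573×2382 the scan is width-limited, so height = 3573 / 1.900 ≈ 1880.53 px.
The frame scales by 4127/3573 = 1.1551; 1880.53 × 1.1551 ≈ 2172.11 px.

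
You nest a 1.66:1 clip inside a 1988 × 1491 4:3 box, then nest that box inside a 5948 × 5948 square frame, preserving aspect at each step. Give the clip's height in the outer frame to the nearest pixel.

First fit — 1.66:1 into 1988×1491 spans the width: 1988.00 × 1197.59.
4:3 in 5948×5948: fills the width, so the intermediate becomes 5948.00 × 4461.00 — a scale of ×2.9920.
Applying the same ×2.9920: 1197.59 → 3583.13.

3583 px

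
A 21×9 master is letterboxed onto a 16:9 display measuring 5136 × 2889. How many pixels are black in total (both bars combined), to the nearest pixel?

21×9 (2.333) > 16:9 (1.778), so the master fills the width.
Content height = 5136 × 9/21 ≈ 2201.1429 px.
Black = 2889 − 2201.1429 = 687.8571 px.
That's 687.8571 × 5136 ≈ 3532834 black pixels.

3532834 pixels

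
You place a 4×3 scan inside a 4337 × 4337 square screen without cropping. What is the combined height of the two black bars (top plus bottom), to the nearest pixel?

1084 px

4×3 is wider than square, so it spans the full width.
Content height = 4337 × 3/4 ≈ 3252.75 px.
4337 − 3252.75 = 1084.25 px of bars.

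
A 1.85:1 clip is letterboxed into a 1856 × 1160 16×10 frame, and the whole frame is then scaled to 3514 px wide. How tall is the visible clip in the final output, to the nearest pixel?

At 1856×1160 the clip is width-limited, so height = 1856 / 1.850 ≈ 1003.24 px.
Scaling 1856 → 3514 is ×1.8933, so the height becomes 1003.24 × 1.8933 ≈ 1899.46 px.

1899 px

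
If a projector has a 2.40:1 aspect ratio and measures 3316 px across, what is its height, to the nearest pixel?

At 2.40:1, 3316 / 2.400 ≈ 1381.67.

1382 px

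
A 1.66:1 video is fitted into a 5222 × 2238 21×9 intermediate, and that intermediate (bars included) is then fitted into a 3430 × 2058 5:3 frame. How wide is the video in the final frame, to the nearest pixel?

First fit — 1.66:1 into 5222×2238 spans the height: 3715.08 × 2238.00.
Second fit — the 21×9 canvas into 3430×2058 spans the width: 3430.00 × 1470.00 (×0.6568 from 5222×2238).
The video scales with it: width 3715.08 × 0.6568 ≈ 2440.20.

2440 px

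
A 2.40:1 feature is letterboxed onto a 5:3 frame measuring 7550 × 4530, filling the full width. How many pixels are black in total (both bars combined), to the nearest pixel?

The feature is 7550 / 2.400 ≈ 3145.8333 px tall.
Leftover height: 4530 − 3145.8333 = 1384.1667 px.
That's 1384.1667 × 7550 ≈ 10450458 black pixels.

10450458 pixels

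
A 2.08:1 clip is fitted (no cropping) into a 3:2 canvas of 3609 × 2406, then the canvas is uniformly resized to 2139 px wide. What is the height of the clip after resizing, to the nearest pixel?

At 3609×2406 the clip is width-limited, so height = 3609 / 2.080 ≈ 1735.10 px.
The frame scales by 2139/3609 = 0.5927; 1735.10 × 0.5927 ≈ 1028.37 px.

1028 px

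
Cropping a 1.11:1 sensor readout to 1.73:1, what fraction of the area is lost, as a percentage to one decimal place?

1.73:1 is wider than 1.11:1, so the crop keeps the full width and trims the height.
Area ratio = (1.110)/(1.730) = 64.16%; the remaining 35.84% is cropped out.

35.8%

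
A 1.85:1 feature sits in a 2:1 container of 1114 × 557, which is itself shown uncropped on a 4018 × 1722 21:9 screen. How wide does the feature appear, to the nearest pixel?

First fit — 1.85:1 into 1114×557 spans the height: 1030.45 × 557.00.
Second fit — the 2:1 canvas into 4018×1722 spans the height: 3444.00 × 1722.00 (×3.0916 from 1114×557).
The feature scales with it: width 1030.45 × 3.0916 ≈ 3185.70.

3186 px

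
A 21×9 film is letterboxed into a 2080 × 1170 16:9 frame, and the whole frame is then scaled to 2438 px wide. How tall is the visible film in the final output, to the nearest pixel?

1045 px

Fitted into 2080×1170, the film spans the width; its height is 2080 × 9/21 ≈ 891.43 px.
The frame scales by 2438/2080 = 1.1721; 891.43 × 1.1721 ≈ 1044.86 px.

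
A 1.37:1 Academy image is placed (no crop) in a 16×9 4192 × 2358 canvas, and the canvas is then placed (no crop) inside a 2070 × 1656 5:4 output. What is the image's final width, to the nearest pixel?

1595 px

First fit — 1.37:1 Academy into 4192×2358 spans the height: 3230.46 × 2358.00.
16×9 in 2070×1656: fills the width, so the intermediate becomes 2070.00 × 1164.38 — a scale of ×0.4938.
The image scales with it: width 3230.46 × 0.4938 ≈ 1595.19.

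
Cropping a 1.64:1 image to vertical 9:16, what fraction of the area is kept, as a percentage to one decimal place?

34.3%

vertical 9:16 is narrower than 1.64:1, so the crop keeps the full height and trims the width.
Fraction kept = (0.562)/(1.640) ≈ 34.30%.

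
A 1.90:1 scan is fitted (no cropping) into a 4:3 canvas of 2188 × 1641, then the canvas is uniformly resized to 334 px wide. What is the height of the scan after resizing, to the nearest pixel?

176 px

In the 2188×1641 frame the scan fills the width: height = 2188 / 1.900 ≈ 1151.58 px.
The frame scales by 334/2188 = 0.1527; 1151.58 × 0.1527 ≈ 175.79 px.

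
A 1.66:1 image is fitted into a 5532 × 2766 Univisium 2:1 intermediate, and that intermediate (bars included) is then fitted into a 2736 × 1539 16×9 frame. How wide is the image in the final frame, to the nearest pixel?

2271 px

Inside the 5532×2766 canvas the image is height-limited at 4591.56 × 2766.00.
Second fit — the Univisium 2:1 canvas into 2736×1539 spans the width: 2736.00 × 1368.00 (×0.4946 from 5532×2766).
The image scales with it: width 4591.56 × 0.4946 ≈ 2270.88.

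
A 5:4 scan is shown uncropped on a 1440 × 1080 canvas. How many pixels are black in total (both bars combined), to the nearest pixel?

97200 pixels

5:4 is narrower than 4×3, so it spans the full height.
The scan is 1080 × 5/4 ≈ 1350.0000 px wide.
1440 − 1350.0000 = 90.0000 px of bars.
Bar area = 90.0000 × 1080 ≈ 97200 px.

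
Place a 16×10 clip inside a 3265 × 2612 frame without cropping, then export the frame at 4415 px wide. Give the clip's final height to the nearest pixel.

At 3265×2612 the clip is width-limited, so height = 3265 × 10/16 ≈ 2040.62 px.
Resizing to 4415 px wide multiplies everything by 1.3522: 2040.62 → 2759.38 px.

2759 px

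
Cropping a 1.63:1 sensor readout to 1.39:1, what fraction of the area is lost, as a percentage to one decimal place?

14.7%

1.39:1 is narrower than 1.63:1, so the crop keeps the full height and trims the width.
(1.390)/(1.630) ≈ 0.853 of the area survives, leaving 14.72% discarded.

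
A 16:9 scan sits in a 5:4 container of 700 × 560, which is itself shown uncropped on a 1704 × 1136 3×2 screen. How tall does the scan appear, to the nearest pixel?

799 px

16:9 in 700×560: fills the width, so the scan is 700.00 × 393.75.
Second fit — the 5:4 canvas into 1704×1136 spans the height: 1420.00 × 1136.00 (×2.0286 from 700×560).
The scan scales with it: height 393.75 × 2.0286 ≈ 798.75.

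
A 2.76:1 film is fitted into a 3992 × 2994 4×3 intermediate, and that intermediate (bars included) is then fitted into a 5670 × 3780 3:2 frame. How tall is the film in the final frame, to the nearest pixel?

First fit — 2.76:1 into 3992×2994 spans the width: 3992.00 × 1446.38.
Second fit — the 4×3 canvas into 5670×3780 spans the height: 5040.00 × 3780.00 (×1.2625 from 3992×2994).
Applying the same ×1.2625: 1446.38 → 1826.09.

1826 px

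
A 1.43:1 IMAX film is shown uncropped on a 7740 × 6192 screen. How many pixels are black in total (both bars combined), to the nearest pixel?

1.43:1 IMAX (1.430) > 5:4 (1.250), so the film fills the width.
Content height = 7740 / 1.430 ≈ 5412.5874 px.
6192 − 5412.5874 = 779.4126 px of bars.
Across the 7740-px span: 779.4126 × 7740 ≈ 6032653 px.

6032653 pixels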